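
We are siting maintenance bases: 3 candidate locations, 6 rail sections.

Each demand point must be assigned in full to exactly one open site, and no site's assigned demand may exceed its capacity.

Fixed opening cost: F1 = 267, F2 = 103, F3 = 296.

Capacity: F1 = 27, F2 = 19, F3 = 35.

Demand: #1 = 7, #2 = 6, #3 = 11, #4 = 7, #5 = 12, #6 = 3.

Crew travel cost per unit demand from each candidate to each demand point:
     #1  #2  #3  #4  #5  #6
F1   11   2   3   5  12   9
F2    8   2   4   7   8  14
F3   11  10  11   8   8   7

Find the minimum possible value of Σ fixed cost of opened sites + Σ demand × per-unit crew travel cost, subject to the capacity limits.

629

Open {F1, F2}; cheapest assignment that respects the capacities:
  F1 (cap 27, load 27): #2, #3, #4, #6 — cost 6×2 + 11×3 + 7×5 + 3×9 = 107
  F2 (cap 19, load 19): #1, #5 — cost 7×8 + 12×8 = 152
  Shipping 259, fixed 370 → total 629.
  Any other capacity-feasible assignment to {F1, F2} ships for at least 259.
Compare {F2, F3}: its best feasible assignment gives total 705.
Compare {F1, F3}: its best feasible assignment gives total 837.
Every other set of open sites that can feasibly serve all demand totals ≥ 705 even under its best assignment. Minimum: 629.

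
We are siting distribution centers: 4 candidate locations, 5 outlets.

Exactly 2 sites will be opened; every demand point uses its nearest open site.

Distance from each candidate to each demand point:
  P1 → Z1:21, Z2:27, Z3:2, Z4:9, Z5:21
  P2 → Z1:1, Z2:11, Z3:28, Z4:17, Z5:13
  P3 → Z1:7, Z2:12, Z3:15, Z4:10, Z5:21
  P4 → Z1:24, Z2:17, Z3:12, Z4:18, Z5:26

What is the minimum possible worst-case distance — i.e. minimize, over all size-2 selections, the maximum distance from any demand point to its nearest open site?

13

Open {P1, P2}.
  Farthest demand point is Z5 at distance 13 (to P2); all others are ≤ 13.
With {P2, P3} the worst case is 15.
With {P2, P4} the worst case is 17.
No size-2 selection achieves below 13.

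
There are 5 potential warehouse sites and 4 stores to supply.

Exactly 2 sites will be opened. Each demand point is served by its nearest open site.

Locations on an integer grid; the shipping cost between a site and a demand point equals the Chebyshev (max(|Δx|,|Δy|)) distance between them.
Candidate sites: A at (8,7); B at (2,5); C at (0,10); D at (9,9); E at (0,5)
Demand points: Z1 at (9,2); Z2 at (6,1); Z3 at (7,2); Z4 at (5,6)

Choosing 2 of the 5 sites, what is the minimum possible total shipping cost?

17

Open {A, B}.
  Z1→A 5, Z2→B 4, Z3→A 5, Z4→A 3  ⇒ total 17.
Compare {A, C}: total 19.
Compare {A, D}: total 19.
No size-2 selection does better; minimum is 17.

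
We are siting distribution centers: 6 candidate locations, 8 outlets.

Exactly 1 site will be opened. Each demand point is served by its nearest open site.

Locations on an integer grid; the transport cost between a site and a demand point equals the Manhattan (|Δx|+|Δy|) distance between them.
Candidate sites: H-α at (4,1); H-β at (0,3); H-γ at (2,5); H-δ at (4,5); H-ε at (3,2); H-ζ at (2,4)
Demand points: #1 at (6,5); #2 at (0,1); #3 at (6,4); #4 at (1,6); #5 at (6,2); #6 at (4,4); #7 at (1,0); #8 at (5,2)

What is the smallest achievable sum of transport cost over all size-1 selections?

33

Open {H-ε}.
  #1→H-ε 6, #2→H-ε 4, #3→H-ε 5, #4→H-ε 6, #5→H-ε 3, #6→H-ε 3, #7→H-ε 4, #8→H-ε 2  ⇒ total 33.
Compare {H-α}: total 35.
Compare {H-δ}: total 35.
No size-1 selection does better; minimum is 33.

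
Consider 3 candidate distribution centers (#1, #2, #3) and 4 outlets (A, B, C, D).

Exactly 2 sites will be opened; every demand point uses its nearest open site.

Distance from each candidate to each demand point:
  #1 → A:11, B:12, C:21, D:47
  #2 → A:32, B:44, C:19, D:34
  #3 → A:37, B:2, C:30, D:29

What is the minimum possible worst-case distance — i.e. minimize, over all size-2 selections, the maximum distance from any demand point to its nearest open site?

Open {#1, #3}.
  Farthest demand point is D at distance 29 (to #3); all others are ≤ 29.
With {#2, #3} the worst case is 32.
With {#1, #2} the worst case is 34.
No size-2 selection achieves below 29.

29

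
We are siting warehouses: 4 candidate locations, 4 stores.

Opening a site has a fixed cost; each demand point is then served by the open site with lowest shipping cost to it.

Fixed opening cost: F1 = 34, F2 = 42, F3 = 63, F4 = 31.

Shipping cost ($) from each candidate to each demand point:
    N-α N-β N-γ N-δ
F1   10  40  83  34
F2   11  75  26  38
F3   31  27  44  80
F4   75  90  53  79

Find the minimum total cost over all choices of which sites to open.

Open {F1, F2}: assign each demand point to its cheapest open site.
  N-α→F1 10, N-β→F1 40, N-γ→F2 26, N-δ→F1 34
  shipping cost 110, fixed 76 → total 186.
Compare {F2}: shipping cost 150 + fixed 42 = 192.
Compare {F1}: shipping cost 167 + fixed 34 = 201.
Compare {F1, F4}: shipping cost 137 + fixed 65 = 202.
All other subsets cost ≥ 192. Minimum total cost: 186.

186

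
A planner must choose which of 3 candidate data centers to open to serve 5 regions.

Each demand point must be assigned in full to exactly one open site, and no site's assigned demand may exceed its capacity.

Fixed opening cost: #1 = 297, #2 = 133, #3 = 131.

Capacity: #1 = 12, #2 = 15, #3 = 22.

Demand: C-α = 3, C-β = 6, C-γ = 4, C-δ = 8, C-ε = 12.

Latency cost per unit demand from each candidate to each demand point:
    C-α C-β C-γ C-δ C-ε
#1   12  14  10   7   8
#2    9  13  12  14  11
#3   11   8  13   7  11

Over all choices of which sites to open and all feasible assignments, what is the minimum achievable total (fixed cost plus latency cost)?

579

Open {#2, #3}; cheapest assignment that respects the capacities:
  #2 (cap 15, load 15): C-α, C-ε — cost 3×9 + 12×11 = 159
  #3 (cap 22, load 18): C-β, C-γ, C-δ — cost 6×8 + 4×13 + 8×7 = 156
  Shipping 315, fixed 264 → total 579.
  Any other capacity-feasible assignment to {#2, #3} ships for at least 315.
Compare {#1, #3}: its best feasible assignment gives total 713.
Compare {#1, #2, #3}: its best feasible assignment gives total 836.
Every other set of open sites that can feasibly serve all demand totals ≥ 713 even under its best assignment. Minimum: 579.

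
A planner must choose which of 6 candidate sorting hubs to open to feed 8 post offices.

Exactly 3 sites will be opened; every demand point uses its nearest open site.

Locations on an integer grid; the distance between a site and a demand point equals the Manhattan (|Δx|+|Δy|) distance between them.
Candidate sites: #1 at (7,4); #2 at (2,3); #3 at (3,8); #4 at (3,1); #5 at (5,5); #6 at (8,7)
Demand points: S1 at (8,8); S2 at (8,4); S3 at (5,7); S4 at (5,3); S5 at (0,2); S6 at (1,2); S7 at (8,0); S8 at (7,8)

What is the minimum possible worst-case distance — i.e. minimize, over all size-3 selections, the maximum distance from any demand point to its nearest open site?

5

Open {#1, #2, #3}.
  Farthest demand point is S1 at distance 5 (to #1); all others are ≤ 5.
With {#1, #2, #4} the worst case is 5.
With {#1, #2, #5} the worst case is 5.
No size-3 selection achieves below 5.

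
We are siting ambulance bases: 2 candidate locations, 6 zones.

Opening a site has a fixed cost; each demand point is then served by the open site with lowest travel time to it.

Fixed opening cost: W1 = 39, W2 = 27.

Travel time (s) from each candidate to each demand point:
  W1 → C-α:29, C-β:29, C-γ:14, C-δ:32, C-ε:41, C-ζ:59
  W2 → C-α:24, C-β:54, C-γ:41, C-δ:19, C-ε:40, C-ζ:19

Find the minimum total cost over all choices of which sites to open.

211

Open {W1, W2}: assign each demand point to its cheapest open site.
  C-α→W2 24, C-β→W1 29, C-γ→W1 14, C-δ→W2 19, C-ε→W2 40, C-ζ→W2 19
  travel time 145, fixed 66 → total 211.
Compare {W2}: travel time 197 + fixed 27 = 224.
Compare {W1}: travel time 204 + fixed 39 = 243.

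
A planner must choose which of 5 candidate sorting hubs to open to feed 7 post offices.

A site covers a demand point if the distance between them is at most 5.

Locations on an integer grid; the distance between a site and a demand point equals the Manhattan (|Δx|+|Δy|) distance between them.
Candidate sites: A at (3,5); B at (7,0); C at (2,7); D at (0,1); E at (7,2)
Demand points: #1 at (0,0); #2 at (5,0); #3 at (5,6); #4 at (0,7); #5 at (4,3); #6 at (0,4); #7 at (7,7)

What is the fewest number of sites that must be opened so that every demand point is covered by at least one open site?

Coverage sets (demand points within 5 of each site):
  A: {#3, #4, #5, #6}
  B: {#2}
  C: {#3, #4, #6, #7}
  D: {#1, #6}
  E: {#2, #5, #7}
No 2 sites suffice: every size-2 union leaves at least one demand point uncovered.
But {A, D, E} covers everything, so the minimum is 3.

3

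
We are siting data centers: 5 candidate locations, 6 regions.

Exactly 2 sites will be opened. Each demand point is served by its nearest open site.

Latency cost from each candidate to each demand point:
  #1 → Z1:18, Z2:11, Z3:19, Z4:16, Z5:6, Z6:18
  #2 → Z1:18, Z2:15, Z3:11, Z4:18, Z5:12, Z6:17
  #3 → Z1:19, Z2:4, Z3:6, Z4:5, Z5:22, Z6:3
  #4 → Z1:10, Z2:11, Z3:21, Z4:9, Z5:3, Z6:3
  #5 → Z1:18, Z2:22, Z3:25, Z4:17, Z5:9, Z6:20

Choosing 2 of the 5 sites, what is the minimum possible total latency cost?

Open {#3, #4}.
  Z1→#4 10, Z2→#3 4, Z3→#3 6, Z4→#3 5, Z5→#4 3, Z6→#3 3  ⇒ total 31.
Compare {#1, #3}: total 42.
Compare {#3, #5}: total 45.
No size-2 selection does better; minimum is 31.

31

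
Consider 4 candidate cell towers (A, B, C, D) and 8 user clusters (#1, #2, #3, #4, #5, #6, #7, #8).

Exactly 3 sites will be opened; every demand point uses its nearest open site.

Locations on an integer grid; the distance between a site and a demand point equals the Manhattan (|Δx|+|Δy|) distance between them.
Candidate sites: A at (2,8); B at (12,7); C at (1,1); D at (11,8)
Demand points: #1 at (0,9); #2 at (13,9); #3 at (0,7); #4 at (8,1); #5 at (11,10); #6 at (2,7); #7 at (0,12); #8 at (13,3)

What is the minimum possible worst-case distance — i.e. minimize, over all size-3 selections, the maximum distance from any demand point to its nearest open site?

Open {A, B, C}.
  Farthest demand point is #4 at distance 7 (to C); all others are ≤ 7.
With {A, C, D} the worst case is 7.
With {A, B, D} the worst case is 10.
No size-3 selection achieves below 7.

7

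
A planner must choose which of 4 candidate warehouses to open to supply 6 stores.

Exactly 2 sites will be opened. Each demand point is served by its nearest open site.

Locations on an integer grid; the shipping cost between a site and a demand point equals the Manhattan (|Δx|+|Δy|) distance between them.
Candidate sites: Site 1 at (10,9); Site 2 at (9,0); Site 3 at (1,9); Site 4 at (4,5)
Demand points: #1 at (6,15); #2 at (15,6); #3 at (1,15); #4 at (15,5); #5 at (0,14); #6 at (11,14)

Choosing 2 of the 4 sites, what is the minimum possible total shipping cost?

45

Open {Site 1, Site 3}.
  #1→Site 1 10, #2→Site 1 8, #3→Site 3 6, #4→Site 1 9, #5→Site 3 6, #6→Site 1 6  ⇒ total 45.
Compare {Site 1, Site 4}: total 59.
Compare {Site 2, Site 3}: total 61.
No size-2 selection does better; minimum is 45.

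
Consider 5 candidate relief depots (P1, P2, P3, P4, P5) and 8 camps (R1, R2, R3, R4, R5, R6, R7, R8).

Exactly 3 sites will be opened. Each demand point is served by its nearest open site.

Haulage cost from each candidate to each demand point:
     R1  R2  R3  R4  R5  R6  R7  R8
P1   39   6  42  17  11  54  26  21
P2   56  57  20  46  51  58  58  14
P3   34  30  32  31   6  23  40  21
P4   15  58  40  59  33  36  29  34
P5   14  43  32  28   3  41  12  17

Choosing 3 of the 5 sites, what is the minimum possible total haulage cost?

Open {P1, P3, P5}.
  R1→P5 14, R2→P1 6, R3→P3 32, R4→P1 17, R5→P5 3, R6→P3 23, R7→P5 12, R8→P5 17  ⇒ total 124.
Compare {P1, P2, P5}: total 127.
Compare {P1, P4, P5}: total 137.
No size-3 selection does better; minimum is 124.

124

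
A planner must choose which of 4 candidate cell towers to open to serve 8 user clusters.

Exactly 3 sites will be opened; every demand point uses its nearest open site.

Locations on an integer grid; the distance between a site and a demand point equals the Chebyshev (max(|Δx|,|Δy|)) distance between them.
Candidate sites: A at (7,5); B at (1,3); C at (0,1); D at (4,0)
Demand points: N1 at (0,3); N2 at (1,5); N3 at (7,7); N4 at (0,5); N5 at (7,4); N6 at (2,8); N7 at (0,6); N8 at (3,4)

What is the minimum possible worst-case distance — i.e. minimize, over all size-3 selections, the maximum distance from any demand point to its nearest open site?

5

Open {A, B, C}.
  Farthest demand point is N6 at distance 5 (to A); all others are ≤ 5.
With {A, B, D} the worst case is 5.
With {A, C, D} the worst case is 5.
No size-3 selection achieves below 5.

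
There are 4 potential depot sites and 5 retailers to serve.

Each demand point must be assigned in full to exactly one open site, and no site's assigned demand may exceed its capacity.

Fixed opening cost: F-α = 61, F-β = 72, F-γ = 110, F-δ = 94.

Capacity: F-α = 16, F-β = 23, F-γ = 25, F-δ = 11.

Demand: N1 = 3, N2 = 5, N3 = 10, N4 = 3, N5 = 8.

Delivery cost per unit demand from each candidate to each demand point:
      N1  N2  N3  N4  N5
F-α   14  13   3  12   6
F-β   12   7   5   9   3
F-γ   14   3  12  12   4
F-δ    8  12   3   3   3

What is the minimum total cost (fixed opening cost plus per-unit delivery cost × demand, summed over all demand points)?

Open {F-α, F-β}; cheapest assignment that respects the capacities:
  F-α (cap 16, load 10): N3 — cost 10×3 = 30
  F-β (cap 23, load 19): N1, N2, N4, N5 — cost 3×12 + 5×7 + 3×9 + 8×3 = 122
  Shipping 152, fixed 133 → total 285.
  Any other capacity-feasible assignment to {F-α, F-β} ships for at least 152.
Compare {F-β, F-δ}: its best feasible assignment gives total 308.
Compare {F-α, F-γ}: its best feasible assignment gives total 326.
Every other set of open sites that can feasibly serve all demand totals ≥ 308 even under its best assignment. Minimum: 285.

285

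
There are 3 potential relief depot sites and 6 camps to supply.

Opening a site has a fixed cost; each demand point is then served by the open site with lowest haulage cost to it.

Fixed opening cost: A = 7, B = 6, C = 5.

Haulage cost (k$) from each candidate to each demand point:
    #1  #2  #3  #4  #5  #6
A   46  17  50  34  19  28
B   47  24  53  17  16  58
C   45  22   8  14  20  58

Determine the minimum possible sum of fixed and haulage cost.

Open {A, C}: assign each demand point to its cheapest open site.
  #1→C 45, #2→A 17, #3→C 8, #4→C 14, #5→A 19, #6→A 28
  haulage cost 131, fixed 12 → total 143.
Compare {A, B, C}: haulage cost 128 + fixed 18 = 146.
Compare {C}: haulage cost 167 + fixed 5 = 172.
Compare {B, C}: haulage cost 163 + fixed 11 = 174.
All other subsets cost ≥ 146. Minimum total cost: 143.

143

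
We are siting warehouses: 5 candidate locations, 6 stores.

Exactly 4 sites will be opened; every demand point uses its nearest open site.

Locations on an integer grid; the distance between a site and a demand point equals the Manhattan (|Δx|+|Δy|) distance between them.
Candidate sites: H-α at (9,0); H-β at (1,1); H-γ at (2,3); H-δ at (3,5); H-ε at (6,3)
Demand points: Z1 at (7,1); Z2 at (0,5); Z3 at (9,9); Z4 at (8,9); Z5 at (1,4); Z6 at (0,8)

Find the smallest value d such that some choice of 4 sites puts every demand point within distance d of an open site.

Open {H-α, H-β, H-γ, H-δ}.
  Farthest demand point is Z3 at distance 9 (to H-α); all others are ≤ 9.
With {H-α, H-β, H-γ, H-ε} the worst case is 9.
With {H-α, H-β, H-δ, H-ε} the worst case is 9.
No size-4 selection achieves below 9.

9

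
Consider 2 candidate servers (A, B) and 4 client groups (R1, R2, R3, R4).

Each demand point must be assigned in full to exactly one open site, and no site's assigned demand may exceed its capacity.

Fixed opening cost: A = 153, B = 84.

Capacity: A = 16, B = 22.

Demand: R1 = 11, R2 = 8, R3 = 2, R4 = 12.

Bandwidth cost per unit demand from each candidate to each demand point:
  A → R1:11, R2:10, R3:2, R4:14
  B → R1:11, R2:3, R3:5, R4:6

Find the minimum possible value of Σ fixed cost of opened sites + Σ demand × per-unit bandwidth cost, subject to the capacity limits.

Open {A, B}; cheapest assignment that respects the capacities:
  A (cap 16, load 13): R1, R3 — cost 11×11 + 2×2 = 125
  B (cap 22, load 20): R2, R4 — cost 8×3 + 12×6 = 96
  Shipping 221, fixed 237 → total 458.
  Any other capacity-feasible assignment to {A, B} ships for at least 221.
Total demand is 33 and no other set of sites has combined capacity ≥ 33, so {A, B} is the only feasible choice of open sites. Minimum: 458.

458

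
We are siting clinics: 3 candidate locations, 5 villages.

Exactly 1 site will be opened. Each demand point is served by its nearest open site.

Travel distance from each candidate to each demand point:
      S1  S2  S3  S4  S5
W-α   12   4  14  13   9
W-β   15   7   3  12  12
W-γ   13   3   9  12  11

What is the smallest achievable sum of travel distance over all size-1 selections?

Open {W-γ}.
  S1→W-γ 13, S2→W-γ 3, S3→W-γ 9, S4→W-γ 12, S5→W-γ 11  ⇒ total 48.
Compare {W-β}: total 49.
Compare {W-α}: total 52.

48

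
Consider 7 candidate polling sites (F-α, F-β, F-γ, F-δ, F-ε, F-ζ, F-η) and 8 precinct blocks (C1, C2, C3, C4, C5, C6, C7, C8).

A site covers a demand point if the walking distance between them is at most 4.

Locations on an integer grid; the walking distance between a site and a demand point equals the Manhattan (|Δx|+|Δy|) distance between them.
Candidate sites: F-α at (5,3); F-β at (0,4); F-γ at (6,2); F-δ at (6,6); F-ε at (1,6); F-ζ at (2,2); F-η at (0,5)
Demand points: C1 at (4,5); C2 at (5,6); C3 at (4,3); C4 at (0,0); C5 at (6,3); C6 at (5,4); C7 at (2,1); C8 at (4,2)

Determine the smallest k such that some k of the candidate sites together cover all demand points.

Coverage sets (demand points within 4 of each site):
  F-α: {C1, C2, C3, C5, C6, C8}
  F-β: {C4}
  F-γ: {C3, C5, C6, C8}
  F-δ: {C1, C2, C5, C6}
  F-ε: {C1, C2}
  F-ζ: {C3, C4, C7, C8}
  F-η: {C1}
No single site covers all 8 demand points.
But {F-α, F-ζ} covers everything, so the minimum is 2.

2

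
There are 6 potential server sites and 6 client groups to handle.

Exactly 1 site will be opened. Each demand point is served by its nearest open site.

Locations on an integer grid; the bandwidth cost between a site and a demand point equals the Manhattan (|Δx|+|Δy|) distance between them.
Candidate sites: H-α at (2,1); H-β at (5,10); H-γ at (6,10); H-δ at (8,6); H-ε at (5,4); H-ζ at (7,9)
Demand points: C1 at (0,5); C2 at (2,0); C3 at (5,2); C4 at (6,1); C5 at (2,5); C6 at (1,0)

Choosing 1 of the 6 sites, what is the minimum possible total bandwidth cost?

21

Open {H-α}.
  C1→H-α 6, C2→H-α 1, C3→H-α 4, C4→H-α 4, C5→H-α 4, C6→H-α 2  ⇒ total 21.
Compare {H-ε}: total 31.
Compare {H-δ}: total 55.
No size-1 selection does better; minimum is 21.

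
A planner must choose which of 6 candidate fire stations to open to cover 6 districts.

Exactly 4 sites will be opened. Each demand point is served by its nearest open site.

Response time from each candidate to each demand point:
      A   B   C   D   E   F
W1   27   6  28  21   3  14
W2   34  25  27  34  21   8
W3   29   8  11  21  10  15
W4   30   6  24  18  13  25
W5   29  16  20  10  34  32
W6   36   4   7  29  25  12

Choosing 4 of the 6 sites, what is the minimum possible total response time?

Open {W1, W2, W5, W6}.
  A→W1 27, B→W6 4, C→W6 7, D→W5 10, E→W1 3, F→W2 8  ⇒ total 59.
Compare {W1, W3, W5, W6}: total 63.
Compare {W1, W4, W5, W6}: total 63.
No size-4 selection does better; minimum is 59.

59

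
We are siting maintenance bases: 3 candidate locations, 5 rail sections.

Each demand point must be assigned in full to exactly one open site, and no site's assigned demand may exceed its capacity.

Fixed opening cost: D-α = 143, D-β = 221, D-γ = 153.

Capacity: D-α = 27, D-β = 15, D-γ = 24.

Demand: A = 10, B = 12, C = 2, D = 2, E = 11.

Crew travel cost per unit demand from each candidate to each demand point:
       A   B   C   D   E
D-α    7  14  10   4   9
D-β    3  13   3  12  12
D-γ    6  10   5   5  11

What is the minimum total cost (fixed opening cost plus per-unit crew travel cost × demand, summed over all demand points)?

Open {D-α, D-γ}; cheapest assignment that respects the capacities:
  D-α (cap 27, load 13): D, E — cost 2×4 + 11×9 = 107
  D-γ (cap 24, load 24): A, B, C — cost 10×6 + 12×10 + 2×5 = 190
  Shipping 297, fixed 296 → total 593.
  Any other capacity-feasible assignment to {D-α, D-γ} ships for at least 297.
Compare {D-α, D-β}: its best feasible assignment gives total 675.
Compare {D-β, D-γ}: its best feasible assignment gives total 675.
Every other set of open sites that can feasibly serve all demand totals ≥ 675 even under its best assignment. Minimum: 593.

593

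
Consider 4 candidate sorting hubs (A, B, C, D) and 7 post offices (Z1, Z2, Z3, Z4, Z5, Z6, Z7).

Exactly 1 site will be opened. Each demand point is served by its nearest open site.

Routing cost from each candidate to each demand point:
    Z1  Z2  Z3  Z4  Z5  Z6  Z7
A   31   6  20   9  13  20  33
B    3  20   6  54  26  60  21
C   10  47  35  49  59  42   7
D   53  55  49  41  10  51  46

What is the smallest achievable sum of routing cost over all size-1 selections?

132

Open {A}.
  Z1→A 31, Z2→A 6, Z3→A 20, Z4→A 9, Z5→A 13, Z6→A 20, Z7→A 33  ⇒ total 132.
Compare {B}: total 190.
Compare {C}: total 249.
No size-1 selection does better; minimum is 132.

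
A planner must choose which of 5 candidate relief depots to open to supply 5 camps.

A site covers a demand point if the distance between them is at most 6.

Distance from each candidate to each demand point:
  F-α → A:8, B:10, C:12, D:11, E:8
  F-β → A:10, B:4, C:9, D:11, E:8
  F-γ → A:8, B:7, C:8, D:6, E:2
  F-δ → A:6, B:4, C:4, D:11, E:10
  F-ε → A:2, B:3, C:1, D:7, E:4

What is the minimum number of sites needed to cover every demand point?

2

Coverage sets (demand points within 6 of each site):
  F-α: {}
  F-β: {B}
  F-γ: {D, E}
  F-δ: {A, B, C}
  F-ε: {A, B, C, E}
No single site covers all 5 demand points.
But {F-γ, F-δ} covers everything, so the minimum is 2.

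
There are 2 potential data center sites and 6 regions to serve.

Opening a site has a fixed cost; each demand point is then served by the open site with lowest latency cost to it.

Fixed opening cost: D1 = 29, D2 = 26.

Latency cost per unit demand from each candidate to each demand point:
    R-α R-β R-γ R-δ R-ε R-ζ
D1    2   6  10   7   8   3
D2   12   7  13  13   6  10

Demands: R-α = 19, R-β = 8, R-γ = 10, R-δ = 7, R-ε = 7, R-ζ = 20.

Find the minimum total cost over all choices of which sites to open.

380

Open {D1}: assign each demand point to its cheapest open site.
  R-α→D1 19×2=38, R-β→D1 8×6=48, R-γ→D1 10×10=100, R-δ→D1 7×7=49, R-ε→D1 7×8=56, R-ζ→D1 20×3=60
  latency cost 351, fixed 29 → total 380.
Compare {D1, D2}: latency cost 337 + fixed 55 = 392.
Compare {D2}: latency cost 747 + fixed 26 = 773.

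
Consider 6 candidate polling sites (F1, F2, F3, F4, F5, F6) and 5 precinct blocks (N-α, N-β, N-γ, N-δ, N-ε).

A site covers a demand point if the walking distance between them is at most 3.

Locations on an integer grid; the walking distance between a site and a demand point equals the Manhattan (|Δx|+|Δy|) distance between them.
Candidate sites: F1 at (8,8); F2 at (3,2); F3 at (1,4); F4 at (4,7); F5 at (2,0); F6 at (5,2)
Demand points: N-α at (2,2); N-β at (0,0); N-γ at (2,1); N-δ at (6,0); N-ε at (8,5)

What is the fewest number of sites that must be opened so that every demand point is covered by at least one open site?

3

Coverage sets (demand points within 3 of each site):
  F1: {N-ε}
  F2: {N-α, N-γ}
  F3: {N-α}
  F4: {}
  F5: {N-α, N-β, N-γ}
  F6: {N-α, N-δ}
No 2 sites suffice: every size-2 union leaves at least one demand point uncovered.
But {F1, F5, F6} covers everything, so the minimum is 3.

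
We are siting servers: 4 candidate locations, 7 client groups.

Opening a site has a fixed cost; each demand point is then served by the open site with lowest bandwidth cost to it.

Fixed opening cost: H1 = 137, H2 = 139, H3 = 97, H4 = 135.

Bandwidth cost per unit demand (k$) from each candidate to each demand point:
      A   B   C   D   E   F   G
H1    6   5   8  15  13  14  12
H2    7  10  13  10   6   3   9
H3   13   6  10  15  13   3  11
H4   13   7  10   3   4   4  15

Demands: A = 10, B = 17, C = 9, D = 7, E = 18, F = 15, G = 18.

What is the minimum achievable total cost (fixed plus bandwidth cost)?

Open {H2, H4}: assign each demand point to its cheapest open site.
  A→H2 10×7=70, B→H4 17×7=119, C→H4 9×10=90, D→H4 7×3=21, E→H4 18×4=72, F→H2 15×3=45, G→H2 18×9=162
  bandwidth cost 579, fixed 274 → total 853.
Compare {H1, H4}: bandwidth cost 586 + fixed 272 = 858.
Compare {H1, H2}: bandwidth cost 602 + fixed 276 = 878.
Compare {H2}: bandwidth cost 742 + fixed 139 = 881.
All other subsets cost ≥ 858. Minimum total cost: 853.

853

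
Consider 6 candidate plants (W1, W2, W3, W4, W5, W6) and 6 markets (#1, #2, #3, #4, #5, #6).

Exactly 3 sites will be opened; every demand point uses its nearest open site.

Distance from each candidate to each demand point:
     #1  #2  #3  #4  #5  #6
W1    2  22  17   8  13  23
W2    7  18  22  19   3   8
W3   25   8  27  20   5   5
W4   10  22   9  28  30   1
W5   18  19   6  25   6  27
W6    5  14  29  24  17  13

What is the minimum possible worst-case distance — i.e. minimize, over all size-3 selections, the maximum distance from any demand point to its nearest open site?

8

Open {W1, W3, W5}.
  Farthest demand point is #2 at distance 8 (to W3); all others are ≤ 8.
With {W1, W3, W4} the worst case is 9.
With {W1, W4, W6} the worst case is 14.
No size-3 selection achieves below 8.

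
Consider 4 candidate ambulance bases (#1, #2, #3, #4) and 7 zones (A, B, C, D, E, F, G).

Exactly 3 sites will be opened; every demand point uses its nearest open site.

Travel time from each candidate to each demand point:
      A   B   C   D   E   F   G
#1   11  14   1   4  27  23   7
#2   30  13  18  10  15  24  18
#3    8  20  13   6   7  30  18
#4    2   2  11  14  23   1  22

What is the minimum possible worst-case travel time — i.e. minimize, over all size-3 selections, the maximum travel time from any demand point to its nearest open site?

Open {#1, #3, #4}.
  Farthest demand point is E at travel time 7 (to #3); all others are ≤ 7.
With {#1, #2, #4} the worst case is 15.
With {#2, #3, #4} the worst case is 18.
No size-3 selection achieves below 7.

7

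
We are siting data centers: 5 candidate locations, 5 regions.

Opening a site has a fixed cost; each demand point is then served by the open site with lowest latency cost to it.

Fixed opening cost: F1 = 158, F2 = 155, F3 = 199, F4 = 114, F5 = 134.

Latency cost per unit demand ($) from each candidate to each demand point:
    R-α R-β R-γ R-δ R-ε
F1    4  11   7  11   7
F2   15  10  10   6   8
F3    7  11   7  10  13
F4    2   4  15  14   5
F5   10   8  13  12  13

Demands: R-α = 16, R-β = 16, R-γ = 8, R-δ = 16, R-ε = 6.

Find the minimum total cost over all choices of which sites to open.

571

Open {F2, F4}: assign each demand point to its cheapest open site.
  R-α→F4 16×2=32, R-β→F4 16×4=64, R-γ→F2 8×10=80, R-δ→F2 16×6=96, R-ε→F4 6×5=30
  latency cost 302, fixed 269 → total 571.
Compare {F4}: latency cost 470 + fixed 114 = 584.
Compare {F1, F4}: latency cost 358 + fixed 272 = 630.
Compare {F3, F4}: latency cost 342 + fixed 313 = 655.
All other subsets cost ≥ 584. Minimum total cost: 571.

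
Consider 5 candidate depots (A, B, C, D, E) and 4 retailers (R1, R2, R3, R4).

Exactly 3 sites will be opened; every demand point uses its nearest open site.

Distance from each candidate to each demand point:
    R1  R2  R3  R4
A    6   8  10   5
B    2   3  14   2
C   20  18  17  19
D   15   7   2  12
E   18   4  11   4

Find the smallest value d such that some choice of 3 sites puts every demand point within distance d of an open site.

Open {A, B, D}.
  Farthest demand point is R2 at distance 3 (to B); all others are ≤ 3.
With {B, C, D} the worst case is 3.
With {B, D, E} the worst case is 3.
No size-3 selection achieves below 3.

3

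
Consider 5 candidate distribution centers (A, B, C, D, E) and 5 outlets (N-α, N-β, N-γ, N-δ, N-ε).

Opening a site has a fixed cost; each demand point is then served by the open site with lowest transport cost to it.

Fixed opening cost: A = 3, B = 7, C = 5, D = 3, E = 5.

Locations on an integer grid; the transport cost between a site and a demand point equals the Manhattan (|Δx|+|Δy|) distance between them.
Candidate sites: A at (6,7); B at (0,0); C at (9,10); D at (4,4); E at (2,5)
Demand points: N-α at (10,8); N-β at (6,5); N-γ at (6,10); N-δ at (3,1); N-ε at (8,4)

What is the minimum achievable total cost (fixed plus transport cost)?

24

Open {A, D}: assign each demand point to its cheapest open site.
  N-α→A 5, N-β→A 2, N-γ→A 3, N-δ→D 4, N-ε→D 4
  transport cost 18, fixed 6 → total 24.
Compare {C, D}: transport cost 17 + fixed 8 = 25.
Compare {A}: transport cost 24 + fixed 3 = 27.
Compare {A, C, D}: transport cost 16 + fixed 11 = 27.
All other subsets cost ≥ 25. Minimum total cost: 24.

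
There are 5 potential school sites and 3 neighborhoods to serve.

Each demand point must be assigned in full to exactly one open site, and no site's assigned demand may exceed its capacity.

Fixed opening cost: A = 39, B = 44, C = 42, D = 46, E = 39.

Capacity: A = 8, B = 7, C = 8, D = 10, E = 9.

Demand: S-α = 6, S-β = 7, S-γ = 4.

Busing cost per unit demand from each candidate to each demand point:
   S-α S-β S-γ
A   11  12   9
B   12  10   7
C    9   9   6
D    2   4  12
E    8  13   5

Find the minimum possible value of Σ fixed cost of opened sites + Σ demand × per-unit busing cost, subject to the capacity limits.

211

Open {C, D}; cheapest assignment that respects the capacities:
  C (cap 8, load 7): S-β — cost 7×9 = 63
  D (cap 10, load 10): S-α, S-γ — cost 6×2 + 4×12 = 60
  Shipping 123, fixed 88 → total 211.
  Any other capacity-feasible assignment to {C, D} ships for at least 123.
Compare {B, D}: its best feasible assignment gives total 220.
Compare {C, D, E}: its best feasible assignment gives total 222.
Every other set of open sites that can feasibly serve all demand totals ≥ 220 even under its best assignment. Minimum: 211.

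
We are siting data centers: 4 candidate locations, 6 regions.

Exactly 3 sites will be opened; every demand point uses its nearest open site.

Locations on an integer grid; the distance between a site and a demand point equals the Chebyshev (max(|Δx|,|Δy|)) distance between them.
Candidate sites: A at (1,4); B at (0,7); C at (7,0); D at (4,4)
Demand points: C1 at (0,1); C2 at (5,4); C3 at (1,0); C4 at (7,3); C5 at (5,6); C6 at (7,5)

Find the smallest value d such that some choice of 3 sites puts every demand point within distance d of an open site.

4

Open {A, B, D}.
  Farthest demand point is C3 at distance 4 (to A); all others are ≤ 4.
With {A, C, D} the worst case is 4.
With {B, C, D} the worst case is 4.
No size-3 selection achieves below 4.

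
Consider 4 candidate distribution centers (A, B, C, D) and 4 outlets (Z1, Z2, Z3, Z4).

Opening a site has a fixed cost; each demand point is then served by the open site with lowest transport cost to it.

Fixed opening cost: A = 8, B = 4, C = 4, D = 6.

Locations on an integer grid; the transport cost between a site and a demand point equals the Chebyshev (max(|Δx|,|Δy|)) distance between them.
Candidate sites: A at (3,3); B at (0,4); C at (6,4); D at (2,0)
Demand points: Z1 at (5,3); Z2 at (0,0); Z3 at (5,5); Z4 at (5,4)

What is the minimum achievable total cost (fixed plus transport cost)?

Open {C}: assign each demand point to its cheapest open site.
  Z1→C 1, Z2→C 6, Z3→C 1, Z4→C 1
  transport cost 9, fixed 4 → total 13.
Compare {B, C}: transport cost 7 + fixed 8 = 15.
Compare {C, D}: transport cost 5 + fixed 10 = 15.
Compare {A}: transport cost 9 + fixed 8 = 17.
All other subsets cost ≥ 15. Minimum total cost: 13.

13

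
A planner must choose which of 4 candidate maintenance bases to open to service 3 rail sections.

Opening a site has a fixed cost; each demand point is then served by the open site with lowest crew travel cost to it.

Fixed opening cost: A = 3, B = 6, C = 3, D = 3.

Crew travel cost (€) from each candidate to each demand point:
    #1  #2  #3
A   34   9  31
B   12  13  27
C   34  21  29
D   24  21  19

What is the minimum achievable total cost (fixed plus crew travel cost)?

52

Open {A, B, D}: assign each demand point to its cheapest open site.
  #1→B 12, #2→A 9, #3→D 19
  crew travel cost 40, fixed 12 → total 52.
Compare {B, D}: crew travel cost 44 + fixed 9 = 53.
Compare {A, B, C, D}: crew travel cost 40 + fixed 15 = 55.
Compare {B, C, D}: crew travel cost 44 + fixed 12 = 56.
All other subsets cost ≥ 53. Minimum total cost: 52.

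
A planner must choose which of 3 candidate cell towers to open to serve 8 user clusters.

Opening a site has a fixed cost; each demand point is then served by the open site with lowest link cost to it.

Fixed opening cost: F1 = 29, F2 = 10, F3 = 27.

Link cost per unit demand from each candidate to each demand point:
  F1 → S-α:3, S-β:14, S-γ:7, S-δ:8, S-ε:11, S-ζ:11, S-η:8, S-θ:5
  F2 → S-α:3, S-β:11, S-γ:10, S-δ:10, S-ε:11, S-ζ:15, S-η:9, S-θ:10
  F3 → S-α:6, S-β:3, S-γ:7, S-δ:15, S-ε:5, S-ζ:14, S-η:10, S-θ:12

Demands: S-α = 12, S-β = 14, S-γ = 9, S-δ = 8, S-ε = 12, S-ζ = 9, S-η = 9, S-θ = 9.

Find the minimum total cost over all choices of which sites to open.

Open {F1, F3}: assign each demand point to its cheapest open site.
  S-α→F1 12×3=36, S-β→F3 14×3=42, S-γ→F1 9×7=63, S-δ→F1 8×8=64, S-ε→F3 12×5=60, S-ζ→F1 9×11=99, S-η→F1 9×8=72, S-θ→F1 9×5=45
  link cost 481, fixed 56 → total 537.
Compare {F1, F2, F3}: link cost 481 + fixed 66 = 547.
Compare {F2, F3}: link cost 578 + fixed 37 = 615.
Compare {F1, F2}: link cost 665 + fixed 39 = 704.
All other subsets cost ≥ 547. Minimum total cost: 537.

537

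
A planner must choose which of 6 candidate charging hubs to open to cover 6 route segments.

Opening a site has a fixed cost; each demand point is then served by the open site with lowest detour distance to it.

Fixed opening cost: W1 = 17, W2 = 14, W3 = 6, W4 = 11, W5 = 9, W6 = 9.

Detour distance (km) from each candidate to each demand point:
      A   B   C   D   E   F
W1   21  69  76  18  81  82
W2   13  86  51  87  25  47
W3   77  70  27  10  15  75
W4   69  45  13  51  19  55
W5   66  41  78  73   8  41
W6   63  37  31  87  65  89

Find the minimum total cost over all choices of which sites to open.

166

Open {W2, W3, W4, W5}: assign each demand point to its cheapest open site.
  A→W2 13, B→W5 41, C→W4 13, D→W3 10, E→W5 8, F→W5 41
  detour distance 126, fixed 40 → total 166.
Compare {W2, W3, W5}: detour distance 140 + fixed 29 = 169.
Compare {W2, W3, W4, W5, W6}: detour distance 122 + fixed 49 = 171.
Compare {W2, W3, W4}: detour distance 143 + fixed 31 = 174.
All other subsets cost ≥ 169. Minimum total cost: 166.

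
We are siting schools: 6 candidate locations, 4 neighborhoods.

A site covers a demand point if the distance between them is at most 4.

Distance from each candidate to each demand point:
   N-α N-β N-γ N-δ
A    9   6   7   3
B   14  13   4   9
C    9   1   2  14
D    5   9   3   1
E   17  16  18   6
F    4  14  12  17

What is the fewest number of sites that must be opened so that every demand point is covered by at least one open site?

Coverage sets (demand points within 4 of each site):
  A: {N-δ}
  B: {N-γ}
  C: {N-β, N-γ}
  D: {N-γ, N-δ}
  E: {}
  F: {N-α}
No 2 sites suffice: every size-2 union leaves at least one demand point uncovered.
But {A, C, F} covers everything, so the minimum is 3.

3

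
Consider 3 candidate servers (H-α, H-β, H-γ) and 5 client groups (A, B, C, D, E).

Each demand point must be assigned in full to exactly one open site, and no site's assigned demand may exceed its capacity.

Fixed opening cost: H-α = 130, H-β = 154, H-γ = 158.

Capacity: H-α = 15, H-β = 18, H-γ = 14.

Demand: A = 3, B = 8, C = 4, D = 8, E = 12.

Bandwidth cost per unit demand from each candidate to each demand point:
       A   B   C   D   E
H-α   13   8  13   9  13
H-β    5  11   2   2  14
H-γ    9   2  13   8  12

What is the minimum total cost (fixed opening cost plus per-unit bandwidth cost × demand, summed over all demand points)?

Open {H-α, H-β, H-γ}; cheapest assignment that respects the capacities:
  H-α (cap 15, load 12): E — cost 12×13 = 156
  H-β (cap 18, load 15): A, C, D — cost 3×5 + 4×2 + 8×2 = 39
  H-γ (cap 14, load 8): B — cost 8×2 = 16
  Shipping 211, fixed 442 → total 653.
  Any other capacity-feasible assignment to {H-α, H-β, H-γ} ships for at least 211.
Total demand is 35 and no other set of sites has combined capacity ≥ 35, so {H-α, H-β, H-γ} is the only feasible choice of open sites. Minimum: 653.

653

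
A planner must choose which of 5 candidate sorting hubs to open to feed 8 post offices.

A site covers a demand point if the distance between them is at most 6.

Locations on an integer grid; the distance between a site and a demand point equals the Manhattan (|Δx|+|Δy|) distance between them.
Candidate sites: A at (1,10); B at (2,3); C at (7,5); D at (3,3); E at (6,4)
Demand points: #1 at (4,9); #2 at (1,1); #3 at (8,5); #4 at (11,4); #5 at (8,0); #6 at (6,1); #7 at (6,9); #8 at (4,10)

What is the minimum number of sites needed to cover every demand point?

3

Coverage sets (demand points within 6 of each site):
  A: {#1, #7, #8}
  B: {#2, #6}
  C: {#3, #4, #5, #6, #7}
  D: {#2, #6}
  E: {#3, #4, #5, #6, #7}
No 2 sites suffice: every size-2 union leaves at least one demand point uncovered.
But {A, B, C} covers everything, so the minimum is 3.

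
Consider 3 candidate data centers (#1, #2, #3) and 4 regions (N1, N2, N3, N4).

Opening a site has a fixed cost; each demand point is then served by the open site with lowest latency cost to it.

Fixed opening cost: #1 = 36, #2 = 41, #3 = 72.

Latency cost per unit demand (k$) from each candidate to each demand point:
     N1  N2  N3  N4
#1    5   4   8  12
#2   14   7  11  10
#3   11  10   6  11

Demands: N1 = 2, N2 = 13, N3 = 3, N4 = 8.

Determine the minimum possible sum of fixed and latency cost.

Open {#1}: assign each demand point to its cheapest open site.
  N1→#1 2×5=10, N2→#1 13×4=52, N3→#1 3×8=24, N4→#1 8×12=96
  latency cost 182, fixed 36 → total 218.
Compare {#1, #2}: latency cost 166 + fixed 77 = 243.
Compare {#2}: latency cost 232 + fixed 41 = 273.
Compare {#1, #3}: latency cost 168 + fixed 108 = 276.
All other subsets cost ≥ 243. Minimum total cost: 218.

218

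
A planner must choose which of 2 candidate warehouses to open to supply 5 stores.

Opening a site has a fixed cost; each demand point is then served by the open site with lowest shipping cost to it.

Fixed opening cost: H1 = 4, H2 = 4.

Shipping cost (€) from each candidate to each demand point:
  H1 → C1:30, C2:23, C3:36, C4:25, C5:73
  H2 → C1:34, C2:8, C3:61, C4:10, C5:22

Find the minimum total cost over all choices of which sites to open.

Open {H1, H2}: assign each demand point to its cheapest open site.
  C1→H1 30, C2→H2 8, C3→H1 36, C4→H2 10, C5→H2 22
  shipping cost 106, fixed 8 → total 114.
Compare {H2}: shipping cost 135 + fixed 4 = 139.
Compare {H1}: shipping cost 187 + fixed 4 = 191.

114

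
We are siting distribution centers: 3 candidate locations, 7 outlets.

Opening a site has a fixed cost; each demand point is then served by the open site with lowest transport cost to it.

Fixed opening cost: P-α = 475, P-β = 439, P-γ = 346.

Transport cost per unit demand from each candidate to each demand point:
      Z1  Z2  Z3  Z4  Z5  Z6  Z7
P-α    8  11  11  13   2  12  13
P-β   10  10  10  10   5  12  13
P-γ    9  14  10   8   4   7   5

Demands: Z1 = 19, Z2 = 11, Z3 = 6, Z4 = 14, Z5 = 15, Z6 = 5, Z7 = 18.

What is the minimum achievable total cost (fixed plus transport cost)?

Open {P-γ}: assign each demand point to its cheapest open site.
  Z1→P-γ 19×9=171, Z2→P-γ 11×14=154, Z3→P-γ 6×10=60, Z4→P-γ 14×8=112, Z5→P-γ 15×4=60, Z6→P-γ 5×7=35, Z7→P-γ 18×5=90
  transport cost 682, fixed 346 → total 1028.
Compare {P-β}: transport cost 869 + fixed 439 = 1308.
Compare {P-α}: transport cost 845 + fixed 475 = 1320.
Compare {P-α, P-γ}: transport cost 600 + fixed 821 = 1421.
All other subsets cost ≥ 1308. Minimum total cost: 1028.

1028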